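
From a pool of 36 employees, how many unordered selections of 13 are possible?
C(36,13) = 36!/(13!×23!) = 2310789600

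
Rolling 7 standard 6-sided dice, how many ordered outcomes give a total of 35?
Coefficient of x^35 in (x + x² + ... + x^6)^7. By inclusion-exclusion on dice exceeding 6: Σ_j (-1)^j C(7,j)·C(35-1-6j, 6) = C(7,0)·C(34,6) - C(7,1)·C(28,6) + C(7,2)·C(22,6) - C(7,3)·C(16,6) + C(7,4)·C(10,6) = 1·1344904 - 7·376740 + 21·74613 - 35·8008 + 35·210 = 1667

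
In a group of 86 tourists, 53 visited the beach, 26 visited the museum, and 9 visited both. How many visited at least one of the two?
|A∪B| = |A| + |B| - |A∩B| = 53 + 26 - 9 = 70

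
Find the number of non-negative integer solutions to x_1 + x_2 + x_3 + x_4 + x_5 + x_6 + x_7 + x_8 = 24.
C(24+8-1, 8-1) = C(31, 7) = 2629575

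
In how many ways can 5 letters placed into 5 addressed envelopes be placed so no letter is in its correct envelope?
!5 = Σ_{j=0}^{5} (-1)^j·5!/j! = 120 - 120 + 60 - 20 + 5 - 1 = 44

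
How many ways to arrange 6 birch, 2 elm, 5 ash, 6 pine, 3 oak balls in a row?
22! / (6! × 2! × 5! × 6! × 3!) = 1505702278080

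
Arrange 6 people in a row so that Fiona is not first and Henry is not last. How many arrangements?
By inclusion-exclusion: 6! - 2×(6-1)! + (6-2)! = 720 - 240 + 24 = 504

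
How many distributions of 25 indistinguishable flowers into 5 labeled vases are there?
C(25+5-1, 5-1) = C(29, 4) = 23751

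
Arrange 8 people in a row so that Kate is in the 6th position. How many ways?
Fix one position: (8-1)! = 5040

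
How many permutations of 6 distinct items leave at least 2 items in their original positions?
Exactly j fixed points: C(6,j)·!(6-j); sum over j ≥ 2 (derangement numbers via !m = (m-1)·(!(m-1) + !(m-2)): !0..!4 = 1, 0, 1, 2, 9). Σ_{j=2}^{6} C(6,j)·!(6-j) = C(6,2)·!4 + C(6,3)·!3 + C(6,4)·!2 + C(6,5)·!1 + C(6,6)·!0 = 15·9 + 20·2 + 15·1 + 6·0 + 1·1 = 191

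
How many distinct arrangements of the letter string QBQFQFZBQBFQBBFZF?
17! / (5! × 5! × 5! × 2!) = 102918816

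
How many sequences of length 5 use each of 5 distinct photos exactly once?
5! = 120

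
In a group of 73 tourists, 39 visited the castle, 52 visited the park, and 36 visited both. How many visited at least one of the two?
|A∪B| = |A| + |B| - |A∩B| = 39 + 52 - 36 = 55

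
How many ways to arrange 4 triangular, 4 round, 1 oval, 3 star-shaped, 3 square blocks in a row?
15! / (4! × 4! × 1! × 3! × 3!) = 63063000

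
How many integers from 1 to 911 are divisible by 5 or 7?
⌊911/5⌋ + ⌊911/7⌋ - ⌊911/35⌋ = 182 + 130 - 26 = 286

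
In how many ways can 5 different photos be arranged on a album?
5! = 120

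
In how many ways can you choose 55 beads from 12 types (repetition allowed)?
C(55+12-1, 12-1) = C(66, 11) = 1074082795968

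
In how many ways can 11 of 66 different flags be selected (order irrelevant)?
C(66,11) = 66!/(11!×55!) = 1074082795968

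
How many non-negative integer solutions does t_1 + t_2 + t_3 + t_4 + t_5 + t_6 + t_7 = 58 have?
C(58+7-1, 7-1) = C(64, 6) = 74974368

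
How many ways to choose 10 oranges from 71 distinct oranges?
C(71,10) = 71!/(10!×61!) = 461738052776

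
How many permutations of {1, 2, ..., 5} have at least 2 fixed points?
Exactly j fixed points: C(5,j)·!(5-j); sum over j ≥ 2 (derangement numbers via !m = (m-1)·(!(m-1) + !(m-2)): !0..!3 = 1, 0, 1, 2). Σ_{j=2}^{5} C(5,j)·!(5-j) = C(5,2)·!3 + C(5,3)·!2 + C(5,4)·!1 + C(5,5)·!0 = 10·2 + 10·1 + 5·0 + 1·1 = 31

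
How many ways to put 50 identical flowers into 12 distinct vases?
C(50+12-1, 12-1) = C(61, 11) = 418094152866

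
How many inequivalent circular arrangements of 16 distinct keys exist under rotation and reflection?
(16-1)!/2 = 1307674368000/2 = 653837184000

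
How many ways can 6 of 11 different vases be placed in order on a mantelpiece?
P(11,6) = 11!/(11-6)! = 332640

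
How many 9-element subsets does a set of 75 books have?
C(75,9) = 75!/(9!×66!) = 125595622175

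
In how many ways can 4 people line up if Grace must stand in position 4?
Fix one position: (4-1)! = 6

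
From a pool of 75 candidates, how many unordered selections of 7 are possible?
C(75,7) = 75!/(7!×68!) = 1984829850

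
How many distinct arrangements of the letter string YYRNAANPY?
9! / (1! × 3! × 2! × 2! × 1!) = 15120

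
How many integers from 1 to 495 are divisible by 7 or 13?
⌊495/7⌋ + ⌊495/13⌋ - ⌊495/91⌋ = 70 + 38 - 5 = 103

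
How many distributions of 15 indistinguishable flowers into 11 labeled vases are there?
C(15+11-1, 11-1) = C(25, 10) = 3268760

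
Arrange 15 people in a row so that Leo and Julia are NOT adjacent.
Total - adjacent = 15! - (15-1)!×2 = 1307674368000 - 174356582400 = 1133317785600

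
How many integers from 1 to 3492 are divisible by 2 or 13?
⌊3492/2⌋ + ⌊3492/13⌋ - ⌊3492/26⌋ = 1746 + 268 - 134 = 1880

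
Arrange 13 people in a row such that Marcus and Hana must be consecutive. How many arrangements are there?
Treat the 2 as one block: (13-2+1)! × 2! = 479001600 × 2 = 958003200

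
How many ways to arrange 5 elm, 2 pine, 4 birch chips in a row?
11! / (5! × 2! × 4!) = 6930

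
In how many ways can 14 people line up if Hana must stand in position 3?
Fix one position: (14-1)! = 6227020800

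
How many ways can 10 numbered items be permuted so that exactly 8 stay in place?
Choose the 8 fixed points C(10,8) = 45, derange the rest: !2 = Σ_{j=0}^{2} (-1)^j·2!/j! = 2 - 2 + 1 = 1. Product = 45 × 1 = 45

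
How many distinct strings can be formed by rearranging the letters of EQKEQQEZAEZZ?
12! / (1! × 1! × 3! × 4! × 3!) = 554400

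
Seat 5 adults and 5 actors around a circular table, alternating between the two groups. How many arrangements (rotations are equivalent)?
Fix one of the adults: (5-1)! ways for the remaining adults, × 5! ways for the actors = 24 × 120 = 2880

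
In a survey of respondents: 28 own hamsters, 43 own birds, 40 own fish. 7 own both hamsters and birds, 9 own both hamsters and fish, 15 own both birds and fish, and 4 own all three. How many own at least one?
|A∪B∪C| = 28+43+40-7-9-15+4 = 84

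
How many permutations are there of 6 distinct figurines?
6! = 720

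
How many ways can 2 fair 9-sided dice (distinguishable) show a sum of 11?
Coefficient of x^11 in (x + x² + ... + x^9)^2. By inclusion-exclusion on dice exceeding 9: Σ_j (-1)^j C(2,j)·C(11-1-9j, 1) = C(2,0)·C(10,1) - C(2,1)·C(1,1) = 1·10 - 2·1 = 8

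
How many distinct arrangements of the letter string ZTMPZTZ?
7! / (3! × 2! × 1! × 1!) = 420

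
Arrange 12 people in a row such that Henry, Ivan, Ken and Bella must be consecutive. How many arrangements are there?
Treat the 4 as one block: (12-4+1)! × 4! = 362880 × 24 = 8709120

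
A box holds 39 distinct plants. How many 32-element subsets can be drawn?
C(39,32) = 39!/(32!×7!) = 15380937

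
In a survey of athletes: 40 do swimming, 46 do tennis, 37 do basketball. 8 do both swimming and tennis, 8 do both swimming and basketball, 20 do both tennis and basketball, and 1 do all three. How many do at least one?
|A∪B∪C| = 40+46+37-8-8-20+1 = 88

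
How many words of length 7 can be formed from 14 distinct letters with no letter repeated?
P(14,7) = 14!/(14-7)! = 17297280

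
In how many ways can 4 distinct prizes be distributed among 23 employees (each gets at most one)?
P(23,4) = 23!/(23-4)! = 212520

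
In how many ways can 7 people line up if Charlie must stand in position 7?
Fix one position: (7-1)! = 720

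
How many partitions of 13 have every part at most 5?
Let r_j(i) = number of partitions of i into parts ≤ j, for i = 0..13. r_1(i) = 1 for all i; r_j(i) = r_{j-1}(i) + r_j(i-j). Rows j = 2..5: ≤2: 1 1 2 2 3 3 4 4 5 5 6 6 7 7; ≤3: 1 1 2 3 4 5 7 8 10 12 14 16 19 21; ≤4: 1 1 2 3 5 6 9 11 15 18 23 27 34 39; ≤5: 1 1 2 3 5 7 10 13 18 23 30 37 47 57. r_5(13) = 57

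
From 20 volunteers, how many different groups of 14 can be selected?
C(20,14) = 20!/(14!×6!) = 38760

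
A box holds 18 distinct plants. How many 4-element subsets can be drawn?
C(18,4) = 18!/(4!×14!) = 3060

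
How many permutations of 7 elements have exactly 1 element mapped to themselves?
Choose the 1 fixed point C(7,1) = 7, derange the rest: !6 = Σ_{j=0}^{6} (-1)^j·6!/j! = 720 - 720 + 360 - 120 + 30 - 6 + 1 = 265. Product = 7 × 265 = 1855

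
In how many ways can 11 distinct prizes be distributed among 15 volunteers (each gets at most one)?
P(15,11) = 15!/(15-11)! = 54486432000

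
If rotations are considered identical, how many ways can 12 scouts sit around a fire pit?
Circular: fix one position, arrange the rest. (12-1)! = 39916800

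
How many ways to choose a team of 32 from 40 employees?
C(40,32) = 40!/(32!×8!) = 76904685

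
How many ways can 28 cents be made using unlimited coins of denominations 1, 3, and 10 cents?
Coefficient of x^28 in 1/(1-x^1) · 1/(1-x^3) · 1/(1-x^10). Case on j = number of 10-cent coins (j = 0..2); remainder r = 28 - 10j is made from {1,3} in ⌊r/3⌋+1 ways. r = 28, 18, 8 → 10 + 7 + 3 = 20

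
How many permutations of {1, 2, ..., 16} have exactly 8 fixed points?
Choose the 8 fixed points C(16,8) = 12870, derange the rest: !8 = Σ_{j=0}^{8} (-1)^j·8!/j! = 40320 - 40320 + 20160 - 6720 + 1680 - 336 + 56 - 8 + 1 = 14833. Product = 12870 × 14833 = 190900710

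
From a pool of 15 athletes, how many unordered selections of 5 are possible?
C(15,5) = 15!/(5!×10!) = 3003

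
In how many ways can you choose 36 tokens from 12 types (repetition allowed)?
C(36+12-1, 12-1) = C(47, 11) = 17417133617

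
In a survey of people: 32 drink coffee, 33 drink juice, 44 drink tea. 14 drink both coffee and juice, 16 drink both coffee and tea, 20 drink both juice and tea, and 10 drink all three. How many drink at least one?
|A∪B∪C| = 32+33+44-14-16-20+10 = 69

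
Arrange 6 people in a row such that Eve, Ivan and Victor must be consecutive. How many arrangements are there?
Treat the 3 as one block: (6-3+1)! × 3! = 24 × 6 = 144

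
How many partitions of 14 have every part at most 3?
Let r_j(i) = number of partitions of i into parts ≤ j, for i = 0..14. r_1(i) = 1 for all i; r_j(i) = r_{j-1}(i) + r_j(i-j). Rows j = 2..3: ≤2: 1 1 2 2 3 3 4 4 5 5 6 6 7 7 8; ≤3: 1 1 2 3 4 5 7 8 10 12 14 16 19 21 24. r_3(14) = 24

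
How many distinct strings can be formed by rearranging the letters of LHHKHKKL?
8! / (3! × 2! × 3!) = 560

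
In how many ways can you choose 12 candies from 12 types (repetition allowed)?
C(12+12-1, 12-1) = C(23, 11) = 1352078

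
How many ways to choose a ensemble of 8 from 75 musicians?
C(75,8) = 75!/(8!×67!) = 16871053725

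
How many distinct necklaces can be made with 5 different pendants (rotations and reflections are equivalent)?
(5-1)!/2 = 24/2 = 12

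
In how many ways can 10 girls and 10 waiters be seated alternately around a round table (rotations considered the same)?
Fix one of the girls: (10-1)! ways for the remaining girls, × 10! ways for the waiters = 362880 × 3628800 = 1316818944000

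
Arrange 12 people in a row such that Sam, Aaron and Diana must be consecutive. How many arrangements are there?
Treat the 3 as one block: (12-3+1)! × 3! = 3628800 × 6 = 21772800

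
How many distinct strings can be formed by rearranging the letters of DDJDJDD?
7! / (2! × 5!) = 21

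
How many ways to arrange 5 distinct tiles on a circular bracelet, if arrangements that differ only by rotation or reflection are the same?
(5-1)!/2 = 24/2 = 12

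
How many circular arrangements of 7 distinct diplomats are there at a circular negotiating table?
Circular: fix one position, arrange the rest. (7-1)! = 720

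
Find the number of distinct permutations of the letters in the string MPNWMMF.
7! / (1! × 1! × 1! × 1! × 3!) = 840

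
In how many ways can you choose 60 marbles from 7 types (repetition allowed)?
C(60+7-1, 7-1) = C(66, 6) = 90858768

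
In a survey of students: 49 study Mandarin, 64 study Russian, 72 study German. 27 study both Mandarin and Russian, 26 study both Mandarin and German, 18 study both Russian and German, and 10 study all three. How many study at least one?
|A∪B∪C| = 49+64+72-27-26-18+10 = 124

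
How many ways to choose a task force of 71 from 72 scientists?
C(72,71) = 72!/(71!×1!) = 72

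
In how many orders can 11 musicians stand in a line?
11! = 39916800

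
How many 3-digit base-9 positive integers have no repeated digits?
First digit: 8 choices (nonzero). Then descending: 8 × 8 × 7 = 448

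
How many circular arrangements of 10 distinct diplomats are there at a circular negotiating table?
Circular: fix one position, arrange the rest. (10-1)! = 362880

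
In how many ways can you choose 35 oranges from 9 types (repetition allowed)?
C(35+9-1, 9-1) = C(43, 8) = 145008513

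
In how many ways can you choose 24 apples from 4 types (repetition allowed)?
C(24+4-1, 4-1) = C(27, 3) = 2925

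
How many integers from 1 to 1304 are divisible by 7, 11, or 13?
⌊1304/7⌋+⌊1304/11⌋+⌊1304/13⌋ - ⌊1304/77⌋-⌊1304/91⌋-⌊1304/143⌋ + ⌊1304/1001⌋ = 186+118+100 - 16-14-9 + 1 = 366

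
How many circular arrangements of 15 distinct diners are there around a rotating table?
Circular: fix one position, arrange the rest. (15-1)! = 87178291200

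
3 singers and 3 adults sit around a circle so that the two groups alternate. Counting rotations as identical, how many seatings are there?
Fix one of the singers: (3-1)! ways for the remaining singers, × 3! ways for the adults = 2 × 6 = 12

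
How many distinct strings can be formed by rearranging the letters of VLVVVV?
6! / (5! × 1!) = 6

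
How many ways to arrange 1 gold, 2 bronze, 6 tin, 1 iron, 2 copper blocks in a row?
12! / (1! × 2! × 6! × 1! × 2!) = 166320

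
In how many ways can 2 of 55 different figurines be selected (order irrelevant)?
C(55,2) = 55!/(2!×53!) = 1485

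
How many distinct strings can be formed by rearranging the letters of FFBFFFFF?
8! / (7! × 1!) = 8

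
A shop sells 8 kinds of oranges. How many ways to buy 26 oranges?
C(26+8-1, 8-1) = C(33, 7) = 4272048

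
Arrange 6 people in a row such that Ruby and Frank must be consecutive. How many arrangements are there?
Treat the 2 as one block: (6-2+1)! × 2! = 120 × 2 = 240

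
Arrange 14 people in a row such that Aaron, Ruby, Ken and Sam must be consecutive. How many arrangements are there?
Treat the 4 as one block: (14-4+1)! × 4! = 39916800 × 24 = 958003200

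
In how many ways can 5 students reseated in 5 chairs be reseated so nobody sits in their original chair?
!5 = Σ_{j=0}^{5} (-1)^j·5!/j! = 120 - 120 + 60 - 20 + 5 - 1 = 44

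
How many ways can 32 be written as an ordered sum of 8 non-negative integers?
C(32+8-1, 8-1) = C(39, 7) = 15380937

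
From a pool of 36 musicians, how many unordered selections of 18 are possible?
C(36,18) = 36!/(18!×18!) = 9075135300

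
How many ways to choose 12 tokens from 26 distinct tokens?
C(26,12) = 26!/(12!×14!) = 9657700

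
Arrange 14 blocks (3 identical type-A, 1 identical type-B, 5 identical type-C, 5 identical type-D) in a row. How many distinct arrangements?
14! / (3! × 1! × 5! × 5!) = 1009008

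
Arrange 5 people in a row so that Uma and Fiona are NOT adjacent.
Total - adjacent = 5! - (5-1)!×2 = 120 - 48 = 72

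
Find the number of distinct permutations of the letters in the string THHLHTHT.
8! / (3! × 4! × 1!) = 280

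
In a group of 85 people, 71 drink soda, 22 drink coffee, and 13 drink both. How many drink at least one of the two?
|A∪B| = |A| + |B| - |A∩B| = 71 + 22 - 13 = 80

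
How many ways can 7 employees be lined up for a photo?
7! = 5040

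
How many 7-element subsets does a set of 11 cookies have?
C(11,7) = 11!/(7!×4!) = 330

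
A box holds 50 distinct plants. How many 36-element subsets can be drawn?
C(50,36) = 50!/(36!×14!) = 937845656300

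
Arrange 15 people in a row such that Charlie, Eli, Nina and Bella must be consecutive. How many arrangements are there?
Treat the 4 as one block: (15-4+1)! × 4! = 479001600 × 24 = 11496038400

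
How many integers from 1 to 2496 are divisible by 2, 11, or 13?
⌊2496/2⌋+⌊2496/11⌋+⌊2496/13⌋ - ⌊2496/22⌋-⌊2496/26⌋-⌊2496/143⌋ + ⌊2496/286⌋ = 1248+226+192 - 113-96-17 + 8 = 1448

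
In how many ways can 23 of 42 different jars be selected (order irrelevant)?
C(42,23) = 42!/(23!×19!) = 446775310800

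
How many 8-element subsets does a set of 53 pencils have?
C(53,8) = 53!/(8!×45!) = 886322710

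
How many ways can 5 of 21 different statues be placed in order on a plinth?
P(21,5) = 21!/(21-5)! = 2441880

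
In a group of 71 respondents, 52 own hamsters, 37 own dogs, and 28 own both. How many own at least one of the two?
|A∪B| = |A| + |B| - |A∩B| = 52 + 37 - 28 = 61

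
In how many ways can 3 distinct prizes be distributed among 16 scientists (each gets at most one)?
P(16,3) = 16!/(16-3)! = 3360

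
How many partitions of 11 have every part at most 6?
Let r_j(i) = number of partitions of i into parts ≤ j, for i = 0..11. r_1(i) = 1 for all i; r_j(i) = r_{j-1}(i) + r_j(i-j). Rows j = 2..6: ≤2: 1 1 2 2 3 3 4 4 5 5 6 6; ≤3: 1 1 2 3 4 5 7 8 10 12 14 16; ≤4: 1 1 2 3 5 6 9 11 15 18 23 27; ≤5: 1 1 2 3 5 7 10 13 18 23 30 37; ≤6: 1 1 2 3 5 7 11 14 20 26 35 44. r_6(11) = 44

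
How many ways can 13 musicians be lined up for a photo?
13! = 6227020800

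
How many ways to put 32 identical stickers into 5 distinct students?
C(32+5-1, 5-1) = C(36, 4) = 58905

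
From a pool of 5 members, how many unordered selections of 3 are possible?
C(5,3) = 5!/(3!×2!) = 10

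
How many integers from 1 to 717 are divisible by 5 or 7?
⌊717/5⌋ + ⌊717/7⌋ - ⌊717/35⌋ = 143 + 102 - 20 = 225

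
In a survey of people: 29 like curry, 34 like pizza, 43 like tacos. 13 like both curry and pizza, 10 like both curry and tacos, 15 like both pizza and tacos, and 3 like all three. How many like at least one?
|A∪B∪C| = 29+34+43-13-10-15+3 = 71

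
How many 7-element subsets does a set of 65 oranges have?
C(65,7) = 65!/(7!×58!) = 696190560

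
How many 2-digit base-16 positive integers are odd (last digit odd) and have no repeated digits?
Last∈{1,3,5,7,9,11,13,15}. Last=0: 0. Last nonzero: 8×14×P(14,0) = 112. Total = 112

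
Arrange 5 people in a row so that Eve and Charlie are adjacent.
Treat as block: (5-1)! × 2! = 24 × 2 = 48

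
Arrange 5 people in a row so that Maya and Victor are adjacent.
Treat as block: (5-1)! × 2! = 24 × 2 = 48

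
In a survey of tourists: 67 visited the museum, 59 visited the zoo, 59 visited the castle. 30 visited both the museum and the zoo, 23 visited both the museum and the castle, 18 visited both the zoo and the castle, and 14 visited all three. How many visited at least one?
|A∪B∪C| = 67+59+59-30-23-18+14 = 128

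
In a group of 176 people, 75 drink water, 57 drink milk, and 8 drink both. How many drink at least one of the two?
|A∪B| = |A| + |B| - |A∩B| = 75 + 57 - 8 = 124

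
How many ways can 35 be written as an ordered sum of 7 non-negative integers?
C(35+7-1, 7-1) = C(41, 6) = 4496388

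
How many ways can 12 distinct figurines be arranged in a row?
12! = 479001600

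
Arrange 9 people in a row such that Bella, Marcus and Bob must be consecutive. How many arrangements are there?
Treat the 3 as one block: (9-3+1)! × 3! = 5040 × 6 = 30240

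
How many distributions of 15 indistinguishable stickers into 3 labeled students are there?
C(15+3-1, 3-1) = C(17, 2) = 136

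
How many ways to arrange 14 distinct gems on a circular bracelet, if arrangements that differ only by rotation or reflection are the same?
(14-1)!/2 = 6227020800/2 = 3113510400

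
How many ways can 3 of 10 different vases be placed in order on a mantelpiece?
P(10,3) = 10!/(10-3)! = 720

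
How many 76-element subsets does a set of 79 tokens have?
C(79,76) = 79!/(76!×3!) = 79079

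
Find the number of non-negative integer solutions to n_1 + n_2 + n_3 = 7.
C(7+3-1, 3-1) = C(9, 2) = 36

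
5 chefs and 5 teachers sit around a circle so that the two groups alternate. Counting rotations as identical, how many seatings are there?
Fix one of the chefs: (5-1)! ways for the remaining chefs, × 5! ways for the teachers = 24 × 120 = 2880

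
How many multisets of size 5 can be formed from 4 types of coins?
C(5+4-1, 4-1) = C(8, 3) = 56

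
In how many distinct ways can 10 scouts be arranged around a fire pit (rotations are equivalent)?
Circular: fix one position, arrange the rest. (10-1)! = 362880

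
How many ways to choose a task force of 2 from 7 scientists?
C(7,2) = 7!/(2!×5!) = 21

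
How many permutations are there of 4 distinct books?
4! = 24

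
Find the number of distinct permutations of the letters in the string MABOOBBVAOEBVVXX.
16! / (3! × 1! × 2! × 3! × 1! × 2! × 4!) = 6054048000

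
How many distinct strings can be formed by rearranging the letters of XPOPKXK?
7! / (1! × 2! × 2! × 2!) = 630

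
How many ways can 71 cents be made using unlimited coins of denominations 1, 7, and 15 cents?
Coefficient of x^71 in 1/(1-x^1) · 1/(1-x^7) · 1/(1-x^15). Case on j = number of 15-cent coins (j = 0..4); remainder r = 71 - 15j is made from {1,7} in ⌊r/7⌋+1 ways. r = 71, 56, 41, 26, 11 → 11 + 9 + 6 + 4 + 2 = 32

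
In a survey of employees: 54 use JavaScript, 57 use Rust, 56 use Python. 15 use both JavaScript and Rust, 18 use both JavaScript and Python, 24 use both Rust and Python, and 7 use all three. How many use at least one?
|A∪B∪C| = 54+57+56-15-18-24+7 = 117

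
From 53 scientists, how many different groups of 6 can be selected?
C(53,6) = 53!/(6!×47!) = 22957480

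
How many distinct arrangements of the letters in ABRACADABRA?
11! / (5! × 2! × 2! × 1! × 1!) = 83160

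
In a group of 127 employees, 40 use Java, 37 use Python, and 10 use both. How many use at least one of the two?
|A∪B| = |A| + |B| - |A∩B| = 40 + 37 - 10 = 67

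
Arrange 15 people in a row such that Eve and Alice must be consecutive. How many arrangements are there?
Treat the 2 as one block: (15-2+1)! × 2! = 87178291200 × 2 = 174356582400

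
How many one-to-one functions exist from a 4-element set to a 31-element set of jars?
P(31,4) = 31!/(31-4)! = 755160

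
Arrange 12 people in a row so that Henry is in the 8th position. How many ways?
Fix one position: (12-1)! = 39916800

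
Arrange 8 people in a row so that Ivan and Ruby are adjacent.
Treat as block: (8-1)! × 2! = 5040 × 2 = 10080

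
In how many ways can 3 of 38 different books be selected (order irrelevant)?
C(38,3) = 38!/(3!×35!) = 8436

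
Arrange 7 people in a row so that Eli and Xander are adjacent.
Treat as block: (7-1)! × 2! = 720 × 2 = 1440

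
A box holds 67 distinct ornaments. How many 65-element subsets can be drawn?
C(67,65) = 67!/(65!×2!) = 2211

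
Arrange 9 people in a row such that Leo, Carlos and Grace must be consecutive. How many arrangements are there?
Treat the 3 as one block: (9-3+1)! × 3! = 5040 × 6 = 30240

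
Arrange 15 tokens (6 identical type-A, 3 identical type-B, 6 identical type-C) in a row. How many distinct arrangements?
15! / (6! × 3! × 6!) = 420420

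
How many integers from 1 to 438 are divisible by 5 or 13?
⌊438/5⌋ + ⌊438/13⌋ - ⌊438/65⌋ = 87 + 33 - 6 = 114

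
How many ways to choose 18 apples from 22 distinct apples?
C(22,18) = 22!/(18!×4!) = 7315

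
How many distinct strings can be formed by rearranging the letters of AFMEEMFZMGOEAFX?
15! / (3! × 1! × 3! × 1! × 3! × 1! × 2! × 1!) = 3027024000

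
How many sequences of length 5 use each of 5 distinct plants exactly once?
5! = 120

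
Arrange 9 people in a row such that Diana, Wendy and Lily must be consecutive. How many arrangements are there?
Treat the 3 as one block: (9-3+1)! × 3! = 5040 × 6 = 30240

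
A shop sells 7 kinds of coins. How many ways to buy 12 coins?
C(12+7-1, 7-1) = C(18, 6) = 18564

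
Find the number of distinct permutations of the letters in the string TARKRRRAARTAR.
13! / (2! × 1! × 4! × 6!) = 180180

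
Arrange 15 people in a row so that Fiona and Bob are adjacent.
Treat as block: (15-1)! × 2! = 87178291200 × 2 = 174356582400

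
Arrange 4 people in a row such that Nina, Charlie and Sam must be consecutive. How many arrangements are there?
Treat the 3 as one block: (4-3+1)! × 3! = 2 × 6 = 12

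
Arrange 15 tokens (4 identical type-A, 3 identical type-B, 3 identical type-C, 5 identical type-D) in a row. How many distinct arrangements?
15! / (4! × 3! × 3! × 5!) = 12612600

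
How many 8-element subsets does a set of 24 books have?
C(24,8) = 24!/(8!×16!) = 735471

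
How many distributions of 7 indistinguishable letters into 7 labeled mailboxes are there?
C(7+7-1, 7-1) = C(13, 6) = 1716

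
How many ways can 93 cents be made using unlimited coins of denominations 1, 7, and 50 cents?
Coefficient of x^93 in 1/(1-x^1) · 1/(1-x^7) · 1/(1-x^50). Case on j = number of 50-cent coins (j = 0..1); remainder r = 93 - 50j is made from {1,7} in ⌊r/7⌋+1 ways. r = 93, 43 → 14 + 7 = 21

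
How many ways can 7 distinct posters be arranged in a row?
7! = 5040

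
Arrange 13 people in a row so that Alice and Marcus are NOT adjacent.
Total - adjacent = 13! - (13-1)!×2 = 6227020800 - 958003200 = 5269017600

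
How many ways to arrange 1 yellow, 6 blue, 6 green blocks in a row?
13! / (1! × 6! × 6!) = 12012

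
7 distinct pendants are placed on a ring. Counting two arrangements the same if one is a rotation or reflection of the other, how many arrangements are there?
(7-1)!/2 = 720/2 = 360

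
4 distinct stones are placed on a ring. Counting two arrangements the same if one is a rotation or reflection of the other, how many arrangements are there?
(4-1)!/2 = 6/2 = 3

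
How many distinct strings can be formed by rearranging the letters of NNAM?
4! / (1! × 1! × 2!) = 12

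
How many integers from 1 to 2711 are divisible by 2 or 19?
⌊2711/2⌋ + ⌊2711/19⌋ - ⌊2711/38⌋ = 1355 + 142 - 71 = 1426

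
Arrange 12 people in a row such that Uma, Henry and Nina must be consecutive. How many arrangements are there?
Treat the 3 as one block: (12-3+1)! × 3! = 3628800 × 6 = 21772800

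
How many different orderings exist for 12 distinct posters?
12! = 479001600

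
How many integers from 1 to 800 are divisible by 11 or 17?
⌊800/11⌋ + ⌊800/17⌋ - ⌊800/187⌋ = 72 + 47 - 4 = 115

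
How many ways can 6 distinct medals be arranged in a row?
6! = 720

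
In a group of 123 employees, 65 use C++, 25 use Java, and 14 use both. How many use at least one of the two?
|A∪B| = |A| + |B| - |A∩B| = 65 + 25 - 14 = 76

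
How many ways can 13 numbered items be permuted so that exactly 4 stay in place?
Choose the 4 fixed points C(13,4) = 715, derange the rest: !9 = Σ_{j=0}^{9} (-1)^j·9!/j! = 362880 - 362880 + 181440 - 60480 + 15120 - 3024 + 504 - 72 + 9 - 1 = 133496. Product = 715 × 133496 = 95449640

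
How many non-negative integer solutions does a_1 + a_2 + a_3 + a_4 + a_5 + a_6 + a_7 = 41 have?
C(41+7-1, 7-1) = C(47, 6) = 10737573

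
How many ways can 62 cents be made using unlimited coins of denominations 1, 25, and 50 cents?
Coefficient of x^62 in 1/(1-x^1) · 1/(1-x^25) · 1/(1-x^50). Case on j = number of 50-cent coins (j = 0..1); remainder r = 62 - 50j is made from {1,25} in ⌊r/25⌋+1 ways. r = 62, 12 → 3 + 1 = 4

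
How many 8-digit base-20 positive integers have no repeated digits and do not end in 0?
Last digit: 19 nonzero choices. First digit: 18 (nonzero, ≠last). Middle 6: P(18,6) = 13366080. Total = 4571199360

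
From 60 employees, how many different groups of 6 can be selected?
C(60,6) = 60!/(6!×54!) = 50063860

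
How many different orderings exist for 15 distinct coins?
15! = 1307674368000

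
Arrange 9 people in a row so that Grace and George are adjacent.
Treat as block: (9-1)! × 2! = 40320 × 2 = 80640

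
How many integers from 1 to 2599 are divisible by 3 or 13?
⌊2599/3⌋ + ⌊2599/13⌋ - ⌊2599/39⌋ = 866 + 199 - 66 = 999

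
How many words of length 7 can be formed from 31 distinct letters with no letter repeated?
P(31,7) = 31!/(31-7)! = 13253058000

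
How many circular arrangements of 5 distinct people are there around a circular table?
Circular: fix one position, arrange the rest. (5-1)! = 24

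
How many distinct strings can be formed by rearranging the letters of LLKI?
4! / (1! × 1! × 2!) = 12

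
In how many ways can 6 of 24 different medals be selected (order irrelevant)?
C(24,6) = 24!/(6!×18!) = 134596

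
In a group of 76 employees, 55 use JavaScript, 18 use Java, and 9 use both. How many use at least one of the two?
|A∪B| = |A| + |B| - |A∩B| = 55 + 18 - 9 = 64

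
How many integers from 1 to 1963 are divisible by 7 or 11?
⌊1963/7⌋ + ⌊1963/11⌋ - ⌊1963/77⌋ = 280 + 178 - 25 = 433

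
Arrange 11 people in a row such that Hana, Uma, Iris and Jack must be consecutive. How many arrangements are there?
Treat the 4 as one block: (11-4+1)! × 4! = 40320 × 24 = 967680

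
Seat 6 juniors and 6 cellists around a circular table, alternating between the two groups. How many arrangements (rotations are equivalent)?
Fix one of the juniors: (6-1)! ways for the remaining juniors, × 6! ways for the cellists = 120 × 720 = 86400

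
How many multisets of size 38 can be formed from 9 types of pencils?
C(38+9-1, 9-1) = C(46, 8) = 260932815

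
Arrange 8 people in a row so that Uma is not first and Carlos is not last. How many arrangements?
By inclusion-exclusion: 8! - 2×(8-1)! + (8-2)! = 40320 - 10080 + 720 = 30960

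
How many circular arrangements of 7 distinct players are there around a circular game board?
Circular: fix one position, arrange the rest. (7-1)! = 720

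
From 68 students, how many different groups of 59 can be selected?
C(68,59) = 68!/(59!×9!) = 49280065120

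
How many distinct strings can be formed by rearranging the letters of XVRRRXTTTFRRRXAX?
16! / (3! × 1! × 1! × 1! × 4! × 6!) = 201801600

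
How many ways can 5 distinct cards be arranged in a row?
5! = 120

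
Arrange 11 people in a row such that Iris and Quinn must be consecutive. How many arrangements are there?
Treat the 2 as one block: (11-2+1)! × 2! = 3628800 × 2 = 7257600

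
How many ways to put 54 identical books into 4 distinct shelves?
C(54+4-1, 4-1) = C(57, 3) = 29260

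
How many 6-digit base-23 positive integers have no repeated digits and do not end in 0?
Last digit: 22 nonzero choices. First digit: 21 (nonzero, ≠last). Middle 4: P(21,4) = 143640. Total = 66361680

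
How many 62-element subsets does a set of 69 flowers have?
C(69,62) = 69!/(62!×7!) = 1078897248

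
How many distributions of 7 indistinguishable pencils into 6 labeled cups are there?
C(7+6-1, 6-1) = C(12, 5) = 792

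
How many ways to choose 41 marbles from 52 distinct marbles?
C(52,41) = 52!/(41!×11!) = 60403728840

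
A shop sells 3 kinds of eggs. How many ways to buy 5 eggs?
C(5+3-1, 3-1) = C(7, 2) = 21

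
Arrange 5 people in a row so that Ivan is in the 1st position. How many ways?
Fix one position: (5-1)! = 24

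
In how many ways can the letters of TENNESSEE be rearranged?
9! / (1! × 4! × 2! × 2!) = 3780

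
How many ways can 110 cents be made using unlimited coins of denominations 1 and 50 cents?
Coefficient of x^110 in 1/(1-x^1) · 1/(1-x^50). Use j coins of 50 for j = 0..⌊110/50⌋ = 2, the rest in 1s: 2 + 1 = 3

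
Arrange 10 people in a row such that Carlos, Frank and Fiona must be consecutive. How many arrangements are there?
Treat the 3 as one block: (10-3+1)! × 3! = 40320 × 6 = 241920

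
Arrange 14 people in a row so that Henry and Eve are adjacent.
Treat as block: (14-1)! × 2! = 6227020800 × 2 = 12454041600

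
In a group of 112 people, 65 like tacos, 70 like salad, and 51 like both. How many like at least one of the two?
|A∪B| = |A| + |B| - |A∩B| = 65 + 70 - 51 = 84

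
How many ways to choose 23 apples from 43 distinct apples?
C(43,23) = 43!/(23!×20!) = 960566918220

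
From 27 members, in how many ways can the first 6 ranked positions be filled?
P(27,6) = 27!/(27-6)! = 213127200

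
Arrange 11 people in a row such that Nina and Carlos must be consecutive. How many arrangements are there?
Treat the 2 as one block: (11-2+1)! × 2! = 3628800 × 2 = 7257600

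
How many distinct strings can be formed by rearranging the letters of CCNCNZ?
6! / (1! × 2! × 3!) = 60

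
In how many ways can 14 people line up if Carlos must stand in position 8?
Fix one position: (14-1)! = 6227020800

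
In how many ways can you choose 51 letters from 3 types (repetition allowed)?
C(51+3-1, 3-1) = C(53, 2) = 1378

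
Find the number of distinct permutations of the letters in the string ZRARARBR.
8! / (1! × 2! × 4! × 1!) = 840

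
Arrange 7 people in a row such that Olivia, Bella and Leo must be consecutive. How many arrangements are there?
Treat the 3 as one block: (7-3+1)! × 3! = 120 × 6 = 720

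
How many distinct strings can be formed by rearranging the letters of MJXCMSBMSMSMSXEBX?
17! / (1! × 1! × 3! × 5! × 4! × 1! × 2!) = 10291881600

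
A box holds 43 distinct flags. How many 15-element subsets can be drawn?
C(43,15) = 43!/(15!×28!) = 151532656696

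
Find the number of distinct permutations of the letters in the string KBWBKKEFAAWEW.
13! / (2! × 3! × 2! × 1! × 2! × 3!) = 21621600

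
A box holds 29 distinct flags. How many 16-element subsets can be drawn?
C(29,16) = 29!/(16!×13!) = 67863915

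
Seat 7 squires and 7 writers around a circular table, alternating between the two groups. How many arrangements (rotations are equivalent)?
Fix one of the squires: (7-1)! ways for the remaining squires, × 7! ways for the writers = 720 × 5040 = 3628800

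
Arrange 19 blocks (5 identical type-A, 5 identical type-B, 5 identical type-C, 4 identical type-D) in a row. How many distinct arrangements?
19! / (5! × 5! × 5! × 4!) = 2933186256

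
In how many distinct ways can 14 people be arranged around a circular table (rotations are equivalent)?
Circular: fix one position, arrange the rest. (14-1)! = 6227020800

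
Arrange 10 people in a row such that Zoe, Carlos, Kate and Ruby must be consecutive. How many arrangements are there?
Treat the 4 as one block: (10-4+1)! × 4! = 5040 × 24 = 120960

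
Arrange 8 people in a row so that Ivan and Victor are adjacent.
Treat as block: (8-1)! × 2! = 5040 × 2 = 10080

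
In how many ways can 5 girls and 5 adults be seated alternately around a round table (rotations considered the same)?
Fix one of the girls: (5-1)! ways for the remaining girls, × 5! ways for the adults = 24 × 120 = 2880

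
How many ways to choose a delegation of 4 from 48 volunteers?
C(48,4) = 48!/(4!×44!) = 194580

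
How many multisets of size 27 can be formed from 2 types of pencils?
C(27+2-1, 2-1) = C(28, 1) = 28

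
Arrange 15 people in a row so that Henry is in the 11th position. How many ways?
Fix one position: (15-1)! = 87178291200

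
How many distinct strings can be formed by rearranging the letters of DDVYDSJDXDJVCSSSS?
17! / (1! × 2! × 1! × 2! × 5! × 1! × 5!) = 6175128960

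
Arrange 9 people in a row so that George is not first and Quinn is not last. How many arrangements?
By inclusion-exclusion: 9! - 2×(9-1)! + (9-2)! = 362880 - 80640 + 5040 = 287280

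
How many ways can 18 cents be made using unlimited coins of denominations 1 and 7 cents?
Coefficient of x^18 in 1/(1-x^1) · 1/(1-x^7). Use j coins of 7 for j = 0..⌊18/7⌋ = 2, the rest in 1s: 2 + 1 = 3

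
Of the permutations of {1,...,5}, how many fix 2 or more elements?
Exactly j fixed points: C(5,j)·!(5-j); sum over j ≥ 2 (derangement numbers via !m = (m-1)·(!(m-1) + !(m-2)): !0..!3 = 1, 0, 1, 2). Σ_{j=2}^{5} C(5,j)·!(5-j) = C(5,2)·!3 + C(5,3)·!2 + C(5,4)·!1 + C(5,5)·!0 = 10·2 + 10·1 + 5·0 + 1·1 = 31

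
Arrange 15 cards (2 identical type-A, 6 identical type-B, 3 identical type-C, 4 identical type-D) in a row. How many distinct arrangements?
15! / (2! × 6! × 3! × 4!) = 6306300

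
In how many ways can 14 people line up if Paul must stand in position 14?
Fix one position: (14-1)! = 6227020800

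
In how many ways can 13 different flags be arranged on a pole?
13! = 6227020800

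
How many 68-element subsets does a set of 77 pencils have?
C(77,68) = 77!/(68!×9!) = 161322559475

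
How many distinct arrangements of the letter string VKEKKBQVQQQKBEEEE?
17! / (4! × 4! × 2! × 5! × 2!) = 1286485200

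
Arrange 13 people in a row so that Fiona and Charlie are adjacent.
Treat as block: (13-1)! × 2! = 479001600 × 2 = 958003200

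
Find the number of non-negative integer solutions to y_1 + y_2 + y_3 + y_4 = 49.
C(49+4-1, 4-1) = C(52, 3) = 22100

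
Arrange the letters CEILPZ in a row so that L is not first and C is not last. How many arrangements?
By inclusion-exclusion: 6! - 2×(6-1)! + (6-2)! = 720 - 240 + 24 = 504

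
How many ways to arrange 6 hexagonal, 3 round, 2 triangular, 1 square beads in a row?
12! / (6! × 3! × 2! × 1!) = 55440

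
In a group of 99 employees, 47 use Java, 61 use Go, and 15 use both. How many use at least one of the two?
|A∪B| = |A| + |B| - |A∩B| = 47 + 61 - 15 = 93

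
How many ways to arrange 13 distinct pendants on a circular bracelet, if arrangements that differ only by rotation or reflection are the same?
(13-1)!/2 = 479001600/2 = 239500800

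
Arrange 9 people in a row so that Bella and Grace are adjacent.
Treat as block: (9-1)! × 2! = 40320 × 2 = 80640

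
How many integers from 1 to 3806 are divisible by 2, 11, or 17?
⌊3806/2⌋+⌊3806/11⌋+⌊3806/17⌋ - ⌊3806/22⌋-⌊3806/34⌋-⌊3806/187⌋ + ⌊3806/374⌋ = 1903+346+223 - 173-111-20 + 10 = 2178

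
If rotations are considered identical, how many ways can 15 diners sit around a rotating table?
Circular: fix one position, arrange the rest. (15-1)! = 87178291200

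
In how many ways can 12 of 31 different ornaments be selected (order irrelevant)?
C(31,12) = 31!/(12!×19!) = 141120525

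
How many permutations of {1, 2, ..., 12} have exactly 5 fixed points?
Choose the 5 fixed points C(12,5) = 792, derange the rest: !7 = Σ_{j=0}^{7} (-1)^j·7!/j! = 5040 - 5040 + 2520 - 840 + 210 - 42 + 7 - 1 = 1854. Product = 792 × 1854 = 1468368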